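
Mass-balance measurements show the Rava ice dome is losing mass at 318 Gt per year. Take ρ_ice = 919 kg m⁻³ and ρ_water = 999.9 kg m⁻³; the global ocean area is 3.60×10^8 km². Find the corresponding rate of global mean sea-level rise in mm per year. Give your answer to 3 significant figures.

≈ 0.883 mm/yr

ρ_w = 999.9 kg m⁻³. Annual water volume added = 318 Gt / ρ_w = 3.180×10^14 kg / 999.9 kg m⁻³ = 3.180×10^11 m³.
Δh per year = 3.180×10^11 / 3.60×10^14 = 8.83×10^-4 m = 0.883 mm.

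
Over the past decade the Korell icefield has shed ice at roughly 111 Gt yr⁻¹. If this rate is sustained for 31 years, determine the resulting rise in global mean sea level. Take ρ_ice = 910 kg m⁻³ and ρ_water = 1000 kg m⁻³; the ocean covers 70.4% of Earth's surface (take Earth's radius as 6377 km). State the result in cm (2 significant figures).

≈ 0.96 cm

Total mass lost = 111 Gt/yr × 31 yr = 3441 Gt = 3.441×10^15 kg.
ρ_w = 1000 kg m⁻³, so water volume = 3.441×10^15 / 1000 = 3.441×10^12 m³.
Δh = 3.441×10^12 / 3.60×10^14 = 9.56×10^-3 m = 0.96 cm.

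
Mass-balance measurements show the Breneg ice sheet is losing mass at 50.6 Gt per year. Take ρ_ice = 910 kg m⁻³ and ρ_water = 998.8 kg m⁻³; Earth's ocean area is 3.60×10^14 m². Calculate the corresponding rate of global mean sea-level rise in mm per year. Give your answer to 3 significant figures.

≈ 0.141 mm/yr

ρ_w = 998.8 kg m⁻³. Annual water volume added = 50.6 Gt / ρ_w = 5.060×10^13 kg / 998.8 kg m⁻³ = 5.066×10^10 m³.
Δh per year = 5.066×10^10 / 3.60×10^14 = 1.41×10^-4 m = 0.141 mm.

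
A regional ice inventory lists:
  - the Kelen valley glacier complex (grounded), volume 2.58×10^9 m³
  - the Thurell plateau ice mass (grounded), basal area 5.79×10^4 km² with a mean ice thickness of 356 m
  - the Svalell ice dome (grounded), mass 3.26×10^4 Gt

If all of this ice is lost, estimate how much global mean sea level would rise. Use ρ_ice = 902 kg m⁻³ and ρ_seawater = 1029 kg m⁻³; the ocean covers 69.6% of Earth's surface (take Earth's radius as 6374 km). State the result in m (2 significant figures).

Kelen: 2.58×10^9 m³ × (902/1029) = 2.262×10^9 m³ of water.
Thurell: ice volume = 5.79×10^4 km² × 356 m = 2.061×10^4 km³; 2.061×10^4 × (902/1029) = 1.807×10^4 km³ of water.
Svalell: 3.26×10^4 Gt = 3.260×10^16 kg; dividing by ρ_w = 1029 kg m⁻³ gives 3.168×10^13 m³ of water.
Total added water ≈ 4.975×10^13 m³ over 3.55×10^14 m² → Δh = 0.140 m.

≈ 0.14 m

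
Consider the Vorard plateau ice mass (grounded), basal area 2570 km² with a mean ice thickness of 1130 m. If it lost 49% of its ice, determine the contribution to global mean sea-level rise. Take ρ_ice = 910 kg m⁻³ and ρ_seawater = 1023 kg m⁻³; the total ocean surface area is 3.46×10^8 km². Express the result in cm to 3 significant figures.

Vorard: ice volume = 2570 km² × 1130 m = 2904 km³; 0.49 × 2904 × (910/1023) = 1266 km³ of water.
Spread over 3.46×10^14 m² of ocean, Δh = 1.266×10^12 / 3.46×10^14 = 3.66×10^-3 m = 0.366 cm.

≈ 0.366 cm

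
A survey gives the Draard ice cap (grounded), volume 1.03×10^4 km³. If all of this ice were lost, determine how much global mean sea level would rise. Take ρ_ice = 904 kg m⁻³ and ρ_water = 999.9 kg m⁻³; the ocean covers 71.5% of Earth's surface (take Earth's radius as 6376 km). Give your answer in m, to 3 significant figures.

≈ 0.0255 m

Draard: 1.03×10^4 km³ × (904/999.9) = 9312 km³ of water.
Spread over 3.65×10^14 m² of ocean, Δh = 9.312×10^12 / 3.65×10^14 = 0.0255 m.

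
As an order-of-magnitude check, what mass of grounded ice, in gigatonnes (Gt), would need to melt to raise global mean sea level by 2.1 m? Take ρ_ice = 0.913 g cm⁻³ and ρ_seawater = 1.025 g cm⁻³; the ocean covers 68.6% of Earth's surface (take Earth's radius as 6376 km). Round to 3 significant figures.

Required water volume = Δh × A = 2.1 m × 3.50×10^14 m² = 7.360×10^14 m³.
ρ_w = 1.025 g cm⁻³ = 1025 kg m⁻³, so the mass of water = 7.360×10^14 m³ × 1025 kg m⁻³ = 7.544×10^17 kg = 7.54×10^5 Gt (and the same mass of ice, by conservation).

≈ 7.54×10^5 Gt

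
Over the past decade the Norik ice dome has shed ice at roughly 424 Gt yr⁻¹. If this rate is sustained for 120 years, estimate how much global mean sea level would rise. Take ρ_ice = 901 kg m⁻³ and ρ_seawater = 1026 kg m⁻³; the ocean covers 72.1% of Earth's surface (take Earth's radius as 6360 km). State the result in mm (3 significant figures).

Total mass lost = 424 Gt/yr × 120 yr = 5.088×10^4 Gt = 5.088×10^16 kg.
ρ_w = 1026 kg m⁻³, so water volume = 5.088×10^16 / 1026 = 4.959×10^13 m³.
Δh = 4.959×10^13 / 3.66×10^14 = 0.135 m = 135 mm.

≈ 135 mm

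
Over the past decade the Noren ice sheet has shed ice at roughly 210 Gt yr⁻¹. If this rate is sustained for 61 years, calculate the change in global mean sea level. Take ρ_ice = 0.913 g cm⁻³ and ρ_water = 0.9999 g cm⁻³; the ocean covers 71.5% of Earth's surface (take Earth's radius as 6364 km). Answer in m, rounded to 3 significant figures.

Total mass lost = 210 Gt/yr × 61 yr = 1.281×10^4 Gt = 1.281×10^16 kg.
ρ_w = 0.9999 g cm⁻³ = 999.9 kg m⁻³, so water volume = 1.281×10^16 / 999.9 = 1.281×10^13 m³.
Δh = 1.281×10^13 / 3.64×10^14 = 0.0352 m.

≈ 0.0352 m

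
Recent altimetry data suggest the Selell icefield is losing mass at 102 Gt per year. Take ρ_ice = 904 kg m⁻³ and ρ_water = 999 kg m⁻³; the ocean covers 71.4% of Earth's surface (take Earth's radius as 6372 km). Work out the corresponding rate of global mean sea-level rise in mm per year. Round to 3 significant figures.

≈ 0.280 mm/yr

ρ_w = 999 kg m⁻³. Annual water volume added = 102 Gt / ρ_w = 1.020×10^14 kg / 999 kg m⁻³ = 1.021×10^11 m³.
Δh per year = 1.021×10^11 / 3.64×10^14 = 2.80×10^-4 m = 0.280 mm.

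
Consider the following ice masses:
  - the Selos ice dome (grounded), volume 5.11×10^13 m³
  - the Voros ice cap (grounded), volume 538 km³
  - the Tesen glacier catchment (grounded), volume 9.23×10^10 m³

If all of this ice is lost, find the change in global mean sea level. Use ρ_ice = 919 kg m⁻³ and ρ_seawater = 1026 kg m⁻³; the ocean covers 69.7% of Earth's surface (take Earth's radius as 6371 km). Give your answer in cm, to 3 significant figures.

Selos: 5.11×10^13 m³ × (919/1026) = 4.577×10^13 m³ of water.
Voros: 538 km³ × (919/1026) = 481.9 km³ of water.
Tesen: 9.23×10^10 m³ × (919/1026) = 8.267×10^10 m³ of water.
Total added water ≈ 4.634×10^13 m³ over 3.56×10^14 m² → Δh = 0.130 m = 13.0 cm.

≈ 13.0 cm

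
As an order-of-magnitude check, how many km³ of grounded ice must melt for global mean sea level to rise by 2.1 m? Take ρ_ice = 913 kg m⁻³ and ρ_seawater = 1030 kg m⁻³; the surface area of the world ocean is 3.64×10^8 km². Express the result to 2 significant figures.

≈ 8.6×10^5 km³

Required water volume = Δh × A = 2.1 m × 3.64×10^14 m² = 7.644×10^14 m³ = 7.644×10^5 km³.
Ice volume = water volume × ρ_w/ρ_ice = 7.644×10^5 × 1030/913 = 8.6×10^5 km³.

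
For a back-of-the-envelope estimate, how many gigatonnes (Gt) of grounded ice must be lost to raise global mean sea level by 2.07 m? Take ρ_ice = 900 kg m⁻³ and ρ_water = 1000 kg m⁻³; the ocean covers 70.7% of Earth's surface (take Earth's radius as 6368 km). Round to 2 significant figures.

≈ 7.5×10^5 Gt

Required water volume = Δh × A = 2.07 m × 3.60×10^14 m² = 7.458×10^14 m³.
ρ_w = 1000 kg m⁻³, so the mass of water = 7.458×10^14 m³ × 1000 kg m⁻³ = 7.458×10^17 kg = 7.5×10^5 Gt (and the same mass of ice, by conservation).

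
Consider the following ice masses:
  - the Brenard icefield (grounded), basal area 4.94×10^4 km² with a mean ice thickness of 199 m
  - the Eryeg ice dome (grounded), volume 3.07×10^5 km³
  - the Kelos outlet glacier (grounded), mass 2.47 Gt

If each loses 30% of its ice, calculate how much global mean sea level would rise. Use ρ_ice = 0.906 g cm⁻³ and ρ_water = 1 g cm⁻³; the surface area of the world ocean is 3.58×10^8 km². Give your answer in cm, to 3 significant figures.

≈ 24.1 cm

Brenard: ice volume = 4.94×10^4 km² × 199 m = 9831 km³; 0.3 × 9831 × (906/1000) = 2672 km³ of water.
Eryeg: 0.3 × 3.07×10^5 km³ × (906/1000) = 8.344×10^4 km³ of water.
Kelos: 0.3 × 2.47 Gt = 7.410×10^11 kg; dividing by ρ_w = 1 g cm⁻³ = 1000 kg m⁻³ gives 7.410×10^8 m³ of water.
Total added water ≈ 8.612×10^13 m³ over 3.58×10^14 m² → Δh = 0.241 m = 24.1 cm.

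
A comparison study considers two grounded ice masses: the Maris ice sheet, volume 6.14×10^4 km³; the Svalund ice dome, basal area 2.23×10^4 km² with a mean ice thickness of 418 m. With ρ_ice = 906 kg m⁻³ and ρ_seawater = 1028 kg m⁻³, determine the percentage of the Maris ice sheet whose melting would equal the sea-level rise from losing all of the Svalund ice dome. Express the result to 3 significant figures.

Equal sea-level rise means equal mass of meltwater, i.e. equal mass of ice lost.
Ice mass of Svalund: 8.445×10^15 kg; ice mass of Maris: 5.563×10^16 kg.
Fraction required = 8.445×10^15 / 5.563×10^16 = 0.152 → 15.2 %.

≈ 15.2 %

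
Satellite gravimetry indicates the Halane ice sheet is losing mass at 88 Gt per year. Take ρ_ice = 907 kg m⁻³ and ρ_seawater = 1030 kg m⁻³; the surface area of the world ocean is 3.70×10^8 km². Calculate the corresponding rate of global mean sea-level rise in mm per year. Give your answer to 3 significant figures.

ρ_w = 1030 kg m⁻³. Annual water volume added = 88 Gt / ρ_w = 8.800×10^13 kg / 1030 kg m⁻³ = 8.544×10^10 m³.
Δh per year = 8.544×10^10 / 3.70×10^14 = 2.31×10^-4 m = 0.231 mm.

≈ 0.231 mm/yr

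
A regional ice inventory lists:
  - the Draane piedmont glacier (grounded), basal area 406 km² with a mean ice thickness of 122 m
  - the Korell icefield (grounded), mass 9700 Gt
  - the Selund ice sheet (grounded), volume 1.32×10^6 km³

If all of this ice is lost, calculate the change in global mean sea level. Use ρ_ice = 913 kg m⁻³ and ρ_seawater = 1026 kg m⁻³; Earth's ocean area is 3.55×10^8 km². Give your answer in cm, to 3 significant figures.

≈ 334 cm

Draane: ice volume = 406 km² × 122 m = 49.53 km³; 49.53 × (913/1026) = 44.08 km³ of water.
Korell: 9700 Gt = 9.700×10^15 kg; dividing by ρ_w = 1026 kg m⁻³ gives 9.454×10^12 m³ of water.
Selund: 1.32×10^6 km³ × (913/1026) = 1.175×10^6 km³ of water.
Total added water ≈ 1.184×10^15 m³ over 3.55×10^14 m² → Δh = 3.34 m = 334 cm.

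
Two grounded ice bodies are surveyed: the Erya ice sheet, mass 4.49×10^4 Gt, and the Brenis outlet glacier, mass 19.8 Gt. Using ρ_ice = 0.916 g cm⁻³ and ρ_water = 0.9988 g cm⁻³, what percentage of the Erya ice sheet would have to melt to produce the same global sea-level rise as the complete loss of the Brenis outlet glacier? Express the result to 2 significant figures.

≈ 0.044 %

Equal sea-level rise means equal mass of meltwater, i.e. equal mass of ice lost.
Ice mass of Brenis: 1.980×10^13 kg; ice mass of Erya: 4.490×10^16 kg.
Fraction required = 1.980×10^13 / 4.490×10^16 = 4.41×10^-4 → 0.044 %.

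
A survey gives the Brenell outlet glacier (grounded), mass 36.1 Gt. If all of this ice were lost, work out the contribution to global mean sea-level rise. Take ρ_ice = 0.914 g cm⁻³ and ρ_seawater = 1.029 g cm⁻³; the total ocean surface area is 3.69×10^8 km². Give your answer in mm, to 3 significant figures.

≈ 0.0951 mm

Brenell: 36.1 Gt = 3.610×10^13 kg; dividing by ρ_w = 1.029 g cm⁻³ = 1029 kg m⁻³ gives 3.508×10^10 m³ of water.
Spread over 3.69×10^14 m² of ocean, Δh = 3.508×10^10 / 3.69×10^14 = 9.51×10^-5 m = 0.0951 mm.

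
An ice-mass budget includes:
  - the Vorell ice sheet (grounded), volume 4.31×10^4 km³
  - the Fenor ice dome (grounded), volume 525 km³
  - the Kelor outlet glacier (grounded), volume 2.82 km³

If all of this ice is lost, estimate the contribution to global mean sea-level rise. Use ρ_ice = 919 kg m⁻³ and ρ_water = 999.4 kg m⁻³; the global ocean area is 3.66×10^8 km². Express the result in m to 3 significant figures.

≈ 0.110 m

Vorell: 4.31×10^4 km³ × (919/999.4) = 3.963×10^4 km³ of water.
Fenor: 525 km³ × (919/999.4) = 482.8 km³ of water.
Kelor: 2.82 km³ × (919/999.4) = 2.593 km³ of water.
Total added water ≈ 4.012×10^13 m³ over 3.66×10^14 m² → Δh = 0.110 m.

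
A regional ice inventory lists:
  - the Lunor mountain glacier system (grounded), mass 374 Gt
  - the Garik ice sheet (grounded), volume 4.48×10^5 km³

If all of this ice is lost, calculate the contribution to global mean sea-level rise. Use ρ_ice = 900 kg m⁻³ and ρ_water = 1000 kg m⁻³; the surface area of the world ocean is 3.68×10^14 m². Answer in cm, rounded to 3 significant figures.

≈ 110 cm

Lunor: 374 Gt = 3.740×10^14 kg; dividing by ρ_w = 1000 kg m⁻³ gives 3.740×10^11 m³ of water.
Garik: 4.48×10^5 km³ × (900/1000) = 4.032×10^5 km³ of water.
Total added water ≈ 4.036×10^14 m³ over 3.68×10^14 m² → Δh = 1.10 m = 110 cm.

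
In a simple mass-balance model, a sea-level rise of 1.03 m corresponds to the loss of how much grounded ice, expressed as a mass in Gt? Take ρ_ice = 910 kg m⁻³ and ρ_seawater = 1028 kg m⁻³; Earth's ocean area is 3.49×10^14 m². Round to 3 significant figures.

Required water volume = Δh × A = 1.03 m × 3.49×10^14 m² = 3.595×10^14 m³.
ρ_w = 1028 kg m⁻³, so the mass of water = 3.595×10^14 m³ × 1028 kg m⁻³ = 3.695×10^17 kg = 3.70×10^5 Gt (and the same mass of ice, by conservation).

≈ 3.70×10^5 Gt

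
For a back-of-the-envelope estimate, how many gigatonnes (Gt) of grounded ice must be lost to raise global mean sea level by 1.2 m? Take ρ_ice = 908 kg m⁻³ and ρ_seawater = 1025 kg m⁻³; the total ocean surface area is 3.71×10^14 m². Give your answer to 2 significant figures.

Required water volume = Δh × A = 1.2 m × 3.71×10^14 m² = 4.452×10^14 m³.
ρ_w = 1025 kg m⁻³, so the mass of water = 4.452×10^14 m³ × 1025 kg m⁻³ = 4.563×10^17 kg = 4.6×10^5 Gt (and the same mass of ice, by conservation).

≈ 4.6×10^5 Gt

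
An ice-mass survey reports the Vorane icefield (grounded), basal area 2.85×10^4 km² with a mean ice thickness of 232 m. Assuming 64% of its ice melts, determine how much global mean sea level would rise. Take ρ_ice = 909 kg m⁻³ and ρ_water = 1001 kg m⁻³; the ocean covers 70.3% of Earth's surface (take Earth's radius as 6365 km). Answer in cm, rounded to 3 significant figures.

Vorane: ice volume = 2.85×10^4 km² × 232 m = 6612 km³; 0.64 × 6612 × (909/1001) = 3843 km³ of water.
Spread over 3.58×10^14 m² of ocean, Δh = 3.843×10^12 / 3.58×10^14 = 0.0107 m = 1.07 cm.

≈ 1.07 cm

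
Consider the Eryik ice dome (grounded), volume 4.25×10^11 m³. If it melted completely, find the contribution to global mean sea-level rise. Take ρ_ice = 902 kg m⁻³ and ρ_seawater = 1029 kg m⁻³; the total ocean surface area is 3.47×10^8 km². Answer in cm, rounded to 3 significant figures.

Eryik: 4.25×10^11 m³ × (902/1029) = 3.725×10^11 m³ of water.
Spread over 3.47×10^14 m² of ocean, Δh = 3.725×10^11 / 3.47×10^14 = 1.07×10^-3 m = 0.107 cm.

≈ 0.107 cm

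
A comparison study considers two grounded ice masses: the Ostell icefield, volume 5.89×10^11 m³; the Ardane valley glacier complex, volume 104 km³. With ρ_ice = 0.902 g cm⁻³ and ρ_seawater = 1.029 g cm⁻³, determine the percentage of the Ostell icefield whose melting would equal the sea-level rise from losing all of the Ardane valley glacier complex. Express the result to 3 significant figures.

≈ 17.7 %

Equal sea-level rise means equal mass of meltwater, i.e. equal mass of ice lost.
Ice mass of Ardane: 9.381×10^13 kg; ice mass of Ostell: 5.313×10^14 kg.
Fraction required = 9.381×10^13 / 5.313×10^14 = 0.177 → 17.7 %.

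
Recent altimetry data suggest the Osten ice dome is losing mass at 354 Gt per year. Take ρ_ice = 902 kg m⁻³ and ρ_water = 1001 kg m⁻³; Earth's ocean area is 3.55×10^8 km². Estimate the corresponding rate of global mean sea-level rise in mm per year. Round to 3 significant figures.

≈ 0.996 mm/yr

ρ_w = 1001 kg m⁻³. Annual water volume added = 354 Gt / ρ_w = 3.540×10^14 kg / 1001 kg m⁻³ = 3.536×10^11 m³.
Δh per year = 3.536×10^11 / 3.55×10^14 = 9.96×10^-4 m = 0.996 mm.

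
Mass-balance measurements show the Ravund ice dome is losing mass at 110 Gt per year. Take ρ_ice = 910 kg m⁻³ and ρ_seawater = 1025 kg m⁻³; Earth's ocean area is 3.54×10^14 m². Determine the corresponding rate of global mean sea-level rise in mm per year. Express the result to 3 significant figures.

ρ_w = 1025 kg m⁻³. Annual water volume added = 110 Gt / ρ_w = 1.100×10^14 kg / 1025 kg m⁻³ = 1.073×10^11 m³.
Δh per year = 1.073×10^11 / 3.54×10^14 = 3.03×10^-4 m = 0.303 mm.

≈ 0.303 mm/yr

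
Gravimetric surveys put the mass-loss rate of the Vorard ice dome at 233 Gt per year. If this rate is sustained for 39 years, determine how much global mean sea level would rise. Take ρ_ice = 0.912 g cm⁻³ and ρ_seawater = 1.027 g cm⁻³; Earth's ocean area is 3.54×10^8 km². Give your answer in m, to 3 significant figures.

Total mass lost = 233 Gt/yr × 39 yr = 9087 Gt = 9.087×10^15 kg.
ρ_w = 1.027 g cm⁻³ = 1027 kg m⁻³, so water volume = 9.087×10^15 / 1027 = 8.848×10^12 m³.
Δh = 8.848×10^12 / 3.54×10^14 = 0.0250 m.

≈ 0.0250 m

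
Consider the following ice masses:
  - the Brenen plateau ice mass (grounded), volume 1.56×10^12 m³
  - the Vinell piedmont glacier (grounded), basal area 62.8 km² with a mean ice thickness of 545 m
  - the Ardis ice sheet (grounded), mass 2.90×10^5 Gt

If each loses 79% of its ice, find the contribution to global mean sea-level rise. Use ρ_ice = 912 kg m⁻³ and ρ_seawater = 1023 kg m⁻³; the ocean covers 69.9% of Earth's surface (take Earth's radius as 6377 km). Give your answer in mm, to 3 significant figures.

Brenen: 0.79 × 1.56×10^12 m³ × (912/1023) = 1.099×10^12 m³ of water.
Vinell: ice volume = 62.8 km² × 545 m = 34.23 km³; 0.79 × 34.23 × (912/1023) = 24.10 km³ of water.
Ardis: 0.79 × 2.90×10^5 Gt = 2.291×10^17 kg; dividing by ρ_w = 1023 kg m⁻³ gives 2.239×10^14 m³ of water.
Total added water ≈ 2.251×10^14 m³ over 3.57×10^14 m² → Δh = 0.630 m = 630 mm.

≈ 630 mm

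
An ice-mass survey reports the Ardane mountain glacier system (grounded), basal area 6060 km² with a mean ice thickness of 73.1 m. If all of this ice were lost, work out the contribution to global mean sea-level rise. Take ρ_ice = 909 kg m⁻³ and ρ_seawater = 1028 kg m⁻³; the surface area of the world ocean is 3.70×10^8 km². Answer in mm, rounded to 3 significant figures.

Ardane: ice volume = 6060 km² × 73.1 m = 443.0 km³; 443.0 × (909/1028) = 391.7 km³ of water.
Spread over 3.70×10^14 m² of ocean, Δh = 3.917×10^11 / 3.70×10^14 = 1.06×10^-3 m = 1.06 mm.

≈ 1.06 mm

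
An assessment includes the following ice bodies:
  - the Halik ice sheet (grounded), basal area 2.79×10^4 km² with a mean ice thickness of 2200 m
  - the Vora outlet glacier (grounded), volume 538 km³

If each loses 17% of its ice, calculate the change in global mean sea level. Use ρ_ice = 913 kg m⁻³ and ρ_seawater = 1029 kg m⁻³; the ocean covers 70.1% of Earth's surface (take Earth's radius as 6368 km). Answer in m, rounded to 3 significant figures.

Halik: ice volume = 2.79×10^4 km² × 2200 m = 6.138×10^4 km³; 0.17 × 6.138×10^4 × (913/1029) = 9258 km³ of water.
Vora: 0.17 × 538 km³ × (913/1029) = 81.15 km³ of water.
Total added water ≈ 9.339×10^12 m³ over 3.57×10^14 m² → Δh = 0.0261 m.

≈ 0.0261 m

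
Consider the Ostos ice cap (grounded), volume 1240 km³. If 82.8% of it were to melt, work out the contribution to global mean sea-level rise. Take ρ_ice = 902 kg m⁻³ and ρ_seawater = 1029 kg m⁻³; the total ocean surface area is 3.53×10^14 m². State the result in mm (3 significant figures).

Ostos: 0.828 × 1240 km³ × (902/1029) = 900.0 km³ of water.
Spread over 3.53×10^14 m² of ocean, Δh = 9.000×10^11 / 3.53×10^14 = 2.55×10^-3 m = 2.55 mm.

≈ 2.55 mm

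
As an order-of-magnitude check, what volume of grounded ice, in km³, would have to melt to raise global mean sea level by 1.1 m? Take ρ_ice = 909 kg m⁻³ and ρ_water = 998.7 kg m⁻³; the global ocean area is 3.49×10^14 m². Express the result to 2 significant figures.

≈ 4.2×10^5 km³

Required water volume = Δh × A = 1.1 m × 3.49×10^14 m² = 3.839×10^14 m³ = 3.839×10^5 km³.
Ice volume = water volume × ρ_w/ρ_ice = 3.839×10^5 × 998.7/909 = 4.2×10^5 km³.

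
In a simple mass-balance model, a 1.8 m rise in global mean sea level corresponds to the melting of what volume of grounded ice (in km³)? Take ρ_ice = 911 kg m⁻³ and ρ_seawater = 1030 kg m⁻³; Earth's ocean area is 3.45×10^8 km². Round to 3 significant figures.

Required water volume = Δh × A = 1.8 m × 3.45×10^14 m² = 6.210×10^14 m³ = 6.210×10^5 km³.
Ice volume = water volume × ρ_w/ρ_ice = 6.210×10^5 × 1030/911 = 7.02×10^5 km³.

≈ 7.02×10^5 km³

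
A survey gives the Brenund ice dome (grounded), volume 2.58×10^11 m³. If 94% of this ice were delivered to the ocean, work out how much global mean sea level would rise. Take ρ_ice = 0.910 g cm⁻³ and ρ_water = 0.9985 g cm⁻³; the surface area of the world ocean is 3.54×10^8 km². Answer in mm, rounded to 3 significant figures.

Brenund: 0.94 × 2.58×10^11 m³ × (910/998.5) = 2.210×10^11 m³ of water.
Spread over 3.54×10^14 m² of ocean, Δh = 2.210×10^11 / 3.54×10^14 = 6.24×10^-4 m = 0.624 mm.

≈ 0.624 mm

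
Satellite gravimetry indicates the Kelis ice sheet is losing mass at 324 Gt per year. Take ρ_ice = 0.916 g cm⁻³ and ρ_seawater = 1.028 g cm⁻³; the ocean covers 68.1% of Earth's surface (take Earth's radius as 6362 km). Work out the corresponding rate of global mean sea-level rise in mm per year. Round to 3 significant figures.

ρ_w = 1.028 g cm⁻³ = 1028 kg m⁻³. Annual water volume added = 324 Gt / ρ_w = 3.240×10^14 kg / 1028 kg m⁻³ = 3.152×10^11 m³.
Δh per year = 3.152×10^11 / 3.46×10^14 = 9.10×10^-4 m = 0.910 mm.

≈ 0.910 mm/yr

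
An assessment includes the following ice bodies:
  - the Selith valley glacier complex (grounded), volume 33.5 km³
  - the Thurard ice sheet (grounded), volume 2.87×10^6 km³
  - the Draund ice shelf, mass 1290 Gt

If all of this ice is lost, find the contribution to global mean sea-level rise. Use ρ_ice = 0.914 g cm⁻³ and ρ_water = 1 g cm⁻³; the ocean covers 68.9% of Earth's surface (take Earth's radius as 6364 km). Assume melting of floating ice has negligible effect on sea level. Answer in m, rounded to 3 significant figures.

Selith: 33.5 km³ × (914/1000) = 30.62 km³ of water.
Thurard: 2.87×10^6 km³ × (914/1000) = 2.623×10^6 km³ of water.
The Draund ice shelf is floating and already displaces its own weight of water, so its melt adds essentially nothing to sea level.
Total added water ≈ 2.623×10^15 m³ over 3.51×10^14 m² → Δh = 7.48 m.

≈ 7.48 m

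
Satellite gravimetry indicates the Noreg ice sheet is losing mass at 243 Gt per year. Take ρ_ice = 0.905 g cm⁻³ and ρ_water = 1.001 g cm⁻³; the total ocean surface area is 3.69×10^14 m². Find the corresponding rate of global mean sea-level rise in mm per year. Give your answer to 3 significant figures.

≈ 0.658 mm/yr

ρ_w = 1.001 g cm⁻³ = 1001 kg m⁻³. Annual water volume added = 243 Gt / ρ_w = 2.430×10^14 kg / 1001 kg m⁻³ = 2.428×10^11 m³.
Δh per year = 2.428×10^11 / 3.69×10^14 = 6.58×10^-4 m = 0.658 mm.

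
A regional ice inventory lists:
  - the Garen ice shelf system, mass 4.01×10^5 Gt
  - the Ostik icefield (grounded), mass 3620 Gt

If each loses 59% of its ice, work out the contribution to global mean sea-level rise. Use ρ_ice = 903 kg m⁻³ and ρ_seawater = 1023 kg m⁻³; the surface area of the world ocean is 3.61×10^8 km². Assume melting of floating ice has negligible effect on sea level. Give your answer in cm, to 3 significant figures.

≈ 0.578 cm

The Garen ice shelf system is floating and already displaces its own weight of water, so its melt adds essentially nothing to sea level.
Ostik: 0.59 × 3620 Gt = 2.136×10^15 kg; dividing by ρ_w = 1023 kg m⁻³ gives 2.088×10^12 m³ of water.
Total added water ≈ 2.088×10^12 m³ over 3.61×10^14 m² → Δh = 5.78×10^-3 m = 0.578 cm.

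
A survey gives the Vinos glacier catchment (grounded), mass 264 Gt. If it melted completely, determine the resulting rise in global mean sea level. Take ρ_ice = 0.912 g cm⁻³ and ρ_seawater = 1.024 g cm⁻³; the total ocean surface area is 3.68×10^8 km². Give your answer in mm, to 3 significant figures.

Vinos: 264 Gt = 2.640×10^14 kg; dividing by ρ_w = 1.024 g cm⁻³ = 1024 kg m⁻³ gives 2.578×10^11 m³ of water.
Spread over 3.68×10^14 m² of ocean, Δh = 2.578×10^11 / 3.68×10^14 = 7.01×10^-4 m = 0.701 mm.

≈ 0.701 mm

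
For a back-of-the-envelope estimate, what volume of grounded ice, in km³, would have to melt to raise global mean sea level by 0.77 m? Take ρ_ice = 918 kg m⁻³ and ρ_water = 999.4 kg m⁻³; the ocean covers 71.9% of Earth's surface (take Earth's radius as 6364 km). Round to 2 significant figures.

≈ 3.1×10^5 km³

Required water volume = Δh × A = 0.77 m × 3.66×10^14 m² = 2.818×10^14 m³ = 2.818×10^5 km³.
Ice volume = water volume × ρ_w/ρ_ice = 2.818×10^5 × 999.4/918 = 3.1×10^5 km³.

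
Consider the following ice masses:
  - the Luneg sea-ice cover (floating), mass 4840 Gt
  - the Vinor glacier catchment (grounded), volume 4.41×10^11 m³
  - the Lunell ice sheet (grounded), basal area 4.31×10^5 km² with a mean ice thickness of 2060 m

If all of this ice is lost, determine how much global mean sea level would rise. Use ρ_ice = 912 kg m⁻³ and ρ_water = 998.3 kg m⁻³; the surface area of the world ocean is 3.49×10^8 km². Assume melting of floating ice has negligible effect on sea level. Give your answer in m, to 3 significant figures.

≈ 2.33 m

The Luneg sea-ice cover is floating and already displaces its own weight of water, so its melt adds essentially nothing to sea level.
Vinor: 4.41×10^11 m³ × (912/998.3) = 4.029×10^11 m³ of water.
Lunell: ice volume = 4.31×10^5 km² × 2060 m = 8.879×10^5 km³; 8.879×10^5 × (912/998.3) = 8.111×10^5 km³ of water.
Total added water ≈ 8.115×10^14 m³ over 3.49×10^14 m² → Δh = 2.33 m.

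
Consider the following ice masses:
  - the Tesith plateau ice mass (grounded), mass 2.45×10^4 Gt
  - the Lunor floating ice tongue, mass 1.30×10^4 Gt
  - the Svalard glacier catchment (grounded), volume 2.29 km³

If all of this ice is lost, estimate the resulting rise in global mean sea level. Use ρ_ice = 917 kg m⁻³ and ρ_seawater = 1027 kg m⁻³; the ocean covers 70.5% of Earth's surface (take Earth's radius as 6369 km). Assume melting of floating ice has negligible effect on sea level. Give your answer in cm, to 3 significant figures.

Tesith: 2.45×10^4 Gt = 2.450×10^16 kg; dividing by ρ_w = 1027 kg m⁻³ gives 2.386×10^13 m³ of water.
The Lunor floating ice tongue is floating and already displaces its own weight of water, so its melt adds essentially nothing to sea level.
Svalard: 2.29 km³ × (917/1027) = 2.045 km³ of water.
Total added water ≈ 2.386×10^13 m³ over 3.59×10^14 m² → Δh = 0.0664 m = 6.64 cm.

≈ 6.64 cm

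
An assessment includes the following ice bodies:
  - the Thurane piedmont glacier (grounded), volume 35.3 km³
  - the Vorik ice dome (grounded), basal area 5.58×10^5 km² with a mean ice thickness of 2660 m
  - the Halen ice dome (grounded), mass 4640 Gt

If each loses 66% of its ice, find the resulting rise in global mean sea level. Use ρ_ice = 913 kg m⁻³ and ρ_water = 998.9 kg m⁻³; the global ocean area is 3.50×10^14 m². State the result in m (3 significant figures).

≈ 2.57 m

Thurane: 0.66 × 35.3 km³ × (913/998.9) = 21.29 km³ of water.
Vorik: ice volume = 5.58×10^5 km² × 2660 m = 1.484×10^6 km³; 0.66 × 1.484×10^6 × (913/998.9) = 8.954×10^5 km³ of water.
Halen: 0.66 × 4640 Gt = 3.062×10^15 kg; dividing by ρ_w = 998.9 kg m⁻³ gives 3.066×10^12 m³ of water.
Total added water ≈ 8.985×10^14 m³ over 3.50×10^14 m² → Δh = 2.57 m.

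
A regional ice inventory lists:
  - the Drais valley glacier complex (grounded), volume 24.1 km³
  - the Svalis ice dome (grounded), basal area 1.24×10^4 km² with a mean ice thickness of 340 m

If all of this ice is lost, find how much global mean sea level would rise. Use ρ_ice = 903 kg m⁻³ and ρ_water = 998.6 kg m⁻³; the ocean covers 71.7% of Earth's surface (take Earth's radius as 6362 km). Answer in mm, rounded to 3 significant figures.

≈ 10.5 mm

Drais: 24.1 km³ × (903/998.6) = 21.79 km³ of water.
Svalis: ice volume = 1.24×10^4 km² × 340 m = 4216 km³; 4216 × (903/998.6) = 3812 km³ of water.
Total added water ≈ 3.834×10^12 m³ over 3.65×10^14 m² → Δh = 0.0105 m = 10.5 mm.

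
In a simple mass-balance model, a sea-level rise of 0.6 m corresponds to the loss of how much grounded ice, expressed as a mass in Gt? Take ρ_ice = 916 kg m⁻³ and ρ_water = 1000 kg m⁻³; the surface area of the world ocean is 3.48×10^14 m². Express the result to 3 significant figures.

≈ 2.09×10^5 Gt

Required water volume = Δh × A = 0.6 m × 3.48×10^14 m² = 2.088×10^14 m³.
ρ_w = 1000 kg m⁻³, so the mass of water = 2.088×10^14 m³ × 1000 kg m⁻³ = 2.088×10^17 kg = 2.09×10^5 Gt (and the same mass of ice, by conservation).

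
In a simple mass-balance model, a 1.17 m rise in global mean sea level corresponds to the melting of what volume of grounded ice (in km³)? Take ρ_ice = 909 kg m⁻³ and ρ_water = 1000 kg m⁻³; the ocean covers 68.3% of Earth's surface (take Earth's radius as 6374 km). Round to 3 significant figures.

Required water volume = Δh × A = 1.17 m × 3.49×10^14 m² = 4.080×10^14 m³ = 4.080×10^5 km³.
Ice volume = water volume × ρ_w/ρ_ice = 4.080×10^5 × 1000/909 = 4.49×10^5 km³.

≈ 4.49×10^5 km³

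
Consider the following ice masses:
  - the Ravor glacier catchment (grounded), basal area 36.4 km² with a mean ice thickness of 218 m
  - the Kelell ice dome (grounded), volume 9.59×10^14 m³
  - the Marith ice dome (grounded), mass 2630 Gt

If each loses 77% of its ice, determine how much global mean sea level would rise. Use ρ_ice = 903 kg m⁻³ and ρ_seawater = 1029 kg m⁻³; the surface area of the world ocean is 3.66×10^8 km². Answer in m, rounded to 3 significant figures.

Ravor: ice volume = 36.4 km² × 218 m = 7.935 km³; 0.77 × 7.935 × (903/1029) = 5.362 km³ of water.
Kelell: 0.77 × 9.59×10^14 m³ × (903/1029) = 6.480×10^14 m³ of water.
Marith: 0.77 × 2630 Gt = 2.025×10^15 kg; dividing by ρ_w = 1029 kg m⁻³ gives 1.968×10^12 m³ of water.
Total added water ≈ 6.500×10^14 m³ over 3.66×10^14 m² → Δh = 1.78 m.

≈ 1.78 m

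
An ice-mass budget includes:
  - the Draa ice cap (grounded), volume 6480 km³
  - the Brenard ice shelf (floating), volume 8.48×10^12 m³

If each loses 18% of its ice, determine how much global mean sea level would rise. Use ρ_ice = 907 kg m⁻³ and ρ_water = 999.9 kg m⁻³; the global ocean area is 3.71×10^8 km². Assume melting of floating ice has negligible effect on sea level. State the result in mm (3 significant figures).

≈ 2.85 mm

Draa: 0.18 × 6480 km³ × (907/999.9) = 1058 km³ of water.
The Brenard ice shelf is floating and already displaces its own weight of water, so its melt adds essentially nothing to sea level.
Total added water ≈ 1.058×10^12 m³ over 3.71×10^14 m² → Δh = 2.85×10^-3 m = 2.85 mm.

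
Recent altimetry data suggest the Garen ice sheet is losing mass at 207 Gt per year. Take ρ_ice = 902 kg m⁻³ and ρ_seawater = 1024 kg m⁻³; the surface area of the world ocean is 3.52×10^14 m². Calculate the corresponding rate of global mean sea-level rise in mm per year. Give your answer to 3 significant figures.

≈ 0.574 mm/yr

ρ_w = 1024 kg m⁻³. Annual water volume added = 207 Gt / ρ_w = 2.070×10^14 kg / 1024 kg m⁻³ = 2.021×10^11 m³.
Δh per year = 2.021×10^11 / 3.52×10^14 = 5.74×10^-4 m = 0.574 mm.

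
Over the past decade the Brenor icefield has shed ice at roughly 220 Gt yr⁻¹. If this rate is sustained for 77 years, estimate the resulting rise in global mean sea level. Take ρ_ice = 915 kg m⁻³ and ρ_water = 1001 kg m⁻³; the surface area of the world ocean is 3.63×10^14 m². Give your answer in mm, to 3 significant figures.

≈ 46.6 mm

Total mass lost = 220 Gt/yr × 77 yr = 1.694×10^4 Gt = 1.694×10^16 kg.
ρ_w = 1001 kg m⁻³, so water volume = 1.694×10^16 / 1001 = 1.692×10^13 m³.
Δh = 1.692×10^13 / 3.63×10^14 = 0.0466 m = 46.6 mm.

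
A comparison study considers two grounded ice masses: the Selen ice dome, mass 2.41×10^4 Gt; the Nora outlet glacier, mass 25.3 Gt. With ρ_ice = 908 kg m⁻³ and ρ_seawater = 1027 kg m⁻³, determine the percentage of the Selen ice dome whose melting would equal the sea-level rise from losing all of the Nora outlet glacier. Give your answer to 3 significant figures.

≈ 0.105 %

Equal sea-level rise means equal mass of meltwater, i.e. equal mass of ice lost.
Ice mass of Nora: 2.530×10^13 kg; ice mass of Selen: 2.410×10^16 kg.
Fraction required = 2.530×10^13 / 2.410×10^16 = 1.05×10^-3 → 0.105 %.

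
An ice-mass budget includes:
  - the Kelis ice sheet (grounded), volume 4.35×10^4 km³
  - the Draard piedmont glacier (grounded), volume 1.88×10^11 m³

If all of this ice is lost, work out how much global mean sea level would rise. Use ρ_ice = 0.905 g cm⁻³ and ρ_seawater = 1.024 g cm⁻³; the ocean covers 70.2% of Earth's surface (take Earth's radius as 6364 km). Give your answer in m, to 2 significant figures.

≈ 0.11 m

Kelis: 4.35×10^4 km³ × (905/1024) = 3.844×10^4 km³ of water.
Draard: 1.88×10^11 m³ × (905/1024) = 1.662×10^11 m³ of water.
Total added water ≈ 3.861×10^13 m³ over 3.57×10^14 m² → Δh = 0.108 m.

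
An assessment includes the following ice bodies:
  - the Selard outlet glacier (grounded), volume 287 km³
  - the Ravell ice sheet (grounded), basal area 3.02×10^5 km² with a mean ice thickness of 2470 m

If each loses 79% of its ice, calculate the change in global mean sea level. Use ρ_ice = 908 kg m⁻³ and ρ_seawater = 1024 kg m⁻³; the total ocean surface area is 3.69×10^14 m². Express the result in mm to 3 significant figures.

≈ 1420 mm

Selard: 0.79 × 287 km³ × (908/1024) = 201.0 km³ of water.
Ravell: ice volume = 3.02×10^5 km² × 2470 m = 7.459×10^5 km³; 0.79 × 7.459×10^5 × (908/1024) = 5.225×10^5 km³ of water.
Total added water ≈ 5.227×10^14 m³ over 3.69×10^14 m² → Δh = 1.42 m = 1420 mm.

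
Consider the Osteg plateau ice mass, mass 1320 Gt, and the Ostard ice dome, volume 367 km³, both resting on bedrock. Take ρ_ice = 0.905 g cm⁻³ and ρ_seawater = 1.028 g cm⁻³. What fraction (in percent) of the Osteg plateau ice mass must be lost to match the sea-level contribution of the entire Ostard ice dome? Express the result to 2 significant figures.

≈ 25 %

Equal sea-level rise means equal mass of meltwater, i.e. equal mass of ice lost.
Ice mass of Ostard: 3.321×10^14 kg; ice mass of Osteg: 1.320×10^15 kg.
Fraction required = 3.321×10^14 / 1.320×10^15 = 0.252 → 25 %.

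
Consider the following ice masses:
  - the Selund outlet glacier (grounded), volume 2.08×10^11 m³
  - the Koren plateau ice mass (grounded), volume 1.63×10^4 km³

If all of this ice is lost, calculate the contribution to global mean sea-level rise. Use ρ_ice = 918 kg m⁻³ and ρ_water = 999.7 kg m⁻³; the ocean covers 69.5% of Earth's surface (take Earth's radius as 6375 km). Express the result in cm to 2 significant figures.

≈ 4.3 cm

Selund: 2.08×10^11 m³ × (918/999.7) = 1.910×10^11 m³ of water.
Koren: 1.63×10^4 km³ × (918/999.7) = 1.497×10^4 km³ of water.
Total added water ≈ 1.516×10^13 m³ over 3.55×10^14 m² → Δh = 0.0427 m = 4.3 cm.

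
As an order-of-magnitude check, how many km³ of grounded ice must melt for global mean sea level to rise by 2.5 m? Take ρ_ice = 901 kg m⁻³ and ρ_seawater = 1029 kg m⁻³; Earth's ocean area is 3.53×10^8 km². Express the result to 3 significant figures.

Required water volume = Δh × A = 2.5 m × 3.53×10^14 m² = 8.825×10^14 m³ = 8.825×10^5 km³.
Ice volume = water volume × ρ_w/ρ_ice = 8.825×10^5 × 1029/901 = 1.01×10^6 km³.

≈ 1.01×10^6 km³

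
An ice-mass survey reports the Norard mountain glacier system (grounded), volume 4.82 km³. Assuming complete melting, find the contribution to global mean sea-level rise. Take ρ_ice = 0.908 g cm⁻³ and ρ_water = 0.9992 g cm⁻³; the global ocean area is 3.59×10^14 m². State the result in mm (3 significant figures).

≈ 0.0122 mm

Norard: 4.82 km³ × (908/999.2) = 4.380 km³ of water.
Spread over 3.59×10^14 m² of ocean, Δh = 4.380×10^9 / 3.59×10^14 = 1.22×10^-5 m = 0.0122 mm.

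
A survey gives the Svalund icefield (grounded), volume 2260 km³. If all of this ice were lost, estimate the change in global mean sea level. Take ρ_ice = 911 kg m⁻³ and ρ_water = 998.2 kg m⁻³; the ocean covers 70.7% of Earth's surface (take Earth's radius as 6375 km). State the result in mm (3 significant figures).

Svalund: 2260 km³ × (911/998.2) = 2063 km³ of water.
Spread over 3.61×10^14 m² of ocean, Δh = 2.063×10^12 / 3.61×10^14 = 5.71×10^-3 m = 5.71 mm.

≈ 5.71 mm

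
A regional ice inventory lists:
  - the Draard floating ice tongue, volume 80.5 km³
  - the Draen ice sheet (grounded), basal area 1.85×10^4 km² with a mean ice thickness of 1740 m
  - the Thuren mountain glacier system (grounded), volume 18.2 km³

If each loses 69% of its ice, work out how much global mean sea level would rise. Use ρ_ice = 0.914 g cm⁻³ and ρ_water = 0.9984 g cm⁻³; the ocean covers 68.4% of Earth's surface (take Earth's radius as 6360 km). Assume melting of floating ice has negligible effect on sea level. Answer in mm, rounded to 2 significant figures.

≈ 59 mm

The Draard floating ice tongue is floating and already displaces its own weight of water, so its melt adds essentially nothing to sea level.
Draen: ice volume = 1.85×10^4 km² × 1740 m = 3.219×10^4 km³; 0.69 × 3.219×10^4 × (914/998.4) = 2.033×10^4 km³ of water.
Thuren: 0.69 × 18.2 km³ × (914/998.4) = 11.50 km³ of water.
Total added water ≈ 2.034×10^13 m³ over 3.48×10^14 m² → Δh = 0.0585 m = 59 mm.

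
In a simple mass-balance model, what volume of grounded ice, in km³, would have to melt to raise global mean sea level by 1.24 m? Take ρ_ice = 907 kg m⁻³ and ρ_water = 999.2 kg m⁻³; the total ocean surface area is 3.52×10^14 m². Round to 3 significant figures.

Required water volume = Δh × A = 1.24 m × 3.52×10^14 m² = 4.365×10^14 m³ = 4.365×10^5 km³.
Ice volume = water volume × ρ_w/ρ_ice = 4.365×10^5 × 999.2/907 = 4.81×10^5 km³.

≈ 4.81×10^5 km³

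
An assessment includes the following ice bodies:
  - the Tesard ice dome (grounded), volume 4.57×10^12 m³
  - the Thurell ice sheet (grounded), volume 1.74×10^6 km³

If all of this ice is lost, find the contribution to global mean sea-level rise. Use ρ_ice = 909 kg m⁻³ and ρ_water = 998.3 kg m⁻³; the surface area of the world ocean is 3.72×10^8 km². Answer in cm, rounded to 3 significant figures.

Tesard: 4.57×10^12 m³ × (909/998.3) = 4.161×10^12 m³ of water.
Thurell: 1.74×10^6 km³ × (909/998.3) = 1.584×10^6 km³ of water.
Total added water ≈ 1.589×10^15 m³ over 3.72×10^14 m² → Δh = 4.27 m = 427 cm.

≈ 427 cm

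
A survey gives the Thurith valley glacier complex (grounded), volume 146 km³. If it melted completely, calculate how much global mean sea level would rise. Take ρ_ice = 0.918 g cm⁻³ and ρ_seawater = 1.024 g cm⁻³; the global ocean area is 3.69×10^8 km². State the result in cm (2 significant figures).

Thurith: 146 km³ × (918/1024) = 130.9 km³ of water.
Spread over 3.69×10^14 m² of ocean, Δh = 1.309×10^11 / 3.69×10^14 = 3.55×10^-4 m = 0.035 cm.

≈ 0.035 cm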